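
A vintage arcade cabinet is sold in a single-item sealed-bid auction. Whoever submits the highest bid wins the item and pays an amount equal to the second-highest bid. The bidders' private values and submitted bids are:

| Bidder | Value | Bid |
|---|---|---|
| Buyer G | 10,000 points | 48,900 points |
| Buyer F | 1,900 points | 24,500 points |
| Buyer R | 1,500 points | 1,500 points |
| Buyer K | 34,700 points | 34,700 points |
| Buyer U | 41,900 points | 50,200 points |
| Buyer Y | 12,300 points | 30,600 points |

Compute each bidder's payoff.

Sorted high to low: Buyer U 50,200 points; Buyer G 48,900 points; Buyer K 34,700 points; Buyer Y 30,600 points; Buyer F 24,500 points; Buyer R 1,500 points.
Buyer U has the top bid and wins; the price is the second-highest bid, 48,900 points.
Buyer U's payoff = 41,900 points − 48,900 points = -7,000 points. All other bidders lose, so their payoff is 0.

Payoffs: Buyer G 0 points, Buyer F 0 points, Buyer R 0 points, Buyer K 0 points, Buyer U -7,000 points, Buyer Y 0 points.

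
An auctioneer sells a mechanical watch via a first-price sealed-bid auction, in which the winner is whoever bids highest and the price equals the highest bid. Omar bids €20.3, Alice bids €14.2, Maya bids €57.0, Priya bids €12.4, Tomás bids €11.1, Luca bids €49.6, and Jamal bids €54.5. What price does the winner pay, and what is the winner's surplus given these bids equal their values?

Ranking the bids: Maya €57.0; Jamal €54.5; Luca €49.6; Omar €20.3; Alice €14.2; Priya €12.4; Tomás €11.1.
Maya is the highest bidder, so Maya wins.
Under the first-price rule, the price is the highest bid: €57.0.
Surplus = €57.0 − €57.0 = €0.0.

Price €57.0; surplus €0.0.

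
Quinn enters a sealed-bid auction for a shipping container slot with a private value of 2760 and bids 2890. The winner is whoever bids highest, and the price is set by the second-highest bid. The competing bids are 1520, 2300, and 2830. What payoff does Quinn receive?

Payoff = -70.

Highest competing bid: 2830.
Quinn's bid 2890 is the highest overall, so Quinn wins and pays the second-highest bid, 2830.
Payoff = value − price = 2760 − 2830 = -70.
Overbidding won the item at a price above value — truthful bidding would have avoided this loss.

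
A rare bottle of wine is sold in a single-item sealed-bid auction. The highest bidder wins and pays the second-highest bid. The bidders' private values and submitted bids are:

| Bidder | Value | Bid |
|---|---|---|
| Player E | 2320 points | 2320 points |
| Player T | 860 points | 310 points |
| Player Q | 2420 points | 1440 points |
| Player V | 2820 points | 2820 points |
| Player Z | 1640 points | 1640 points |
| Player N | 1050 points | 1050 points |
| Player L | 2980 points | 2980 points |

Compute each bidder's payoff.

Ranking the bids: Player L 2980 points; Player V 2820 points; Player E 2320 points; Player Z 1640 points; Player Q 1440 points; Player N 1050 points; Player T 310 points.
Player L has the top bid and wins; the price is the second-highest bid, 2820 points.
Player L's payoff = 2980 points − 2820 points = 160 points. All other bidders lose, so their payoff is 0.

Payoffs: Player E 0 points, Player T 0 points, Player Q 0 points, Player V 0 points, Player Z 0 points, Player N 0 points, Player L 160 points.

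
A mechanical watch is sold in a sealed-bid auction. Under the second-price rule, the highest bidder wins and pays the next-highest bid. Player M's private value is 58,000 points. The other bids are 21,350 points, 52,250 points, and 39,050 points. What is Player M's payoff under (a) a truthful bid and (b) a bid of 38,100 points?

Truthful: 5,750 points; alternative: 0 points.

The highest competing bid is 52,250 points.
Bidding truthfully at 58,000 points: Player M has the top bid, wins, and pays the second-highest bid 52,250 points. Payoff = 58,000 points − 52,250 points = 5,750 points.
Bidding 38,100 points: the top bid is 52,250 points (a rival), so Player M loses. Payoff = 0 points.
Deviating from a truthful bid can only lose payoff in a second-price auction — never gain.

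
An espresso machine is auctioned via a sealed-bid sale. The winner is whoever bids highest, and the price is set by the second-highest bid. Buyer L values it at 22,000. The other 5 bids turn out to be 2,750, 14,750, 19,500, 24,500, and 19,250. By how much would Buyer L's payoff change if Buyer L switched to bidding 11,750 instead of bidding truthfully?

The highest competing bid is 24,500.
Bidding truthfully at 22,000: the top bid is 24,500 (a rival), so Buyer L loses. Payoff = 0.
Bidding 11,750: the top bid is 24,500 (a rival), so Buyer L loses. Payoff = 0.
Change = 0 − 0 = 0.

0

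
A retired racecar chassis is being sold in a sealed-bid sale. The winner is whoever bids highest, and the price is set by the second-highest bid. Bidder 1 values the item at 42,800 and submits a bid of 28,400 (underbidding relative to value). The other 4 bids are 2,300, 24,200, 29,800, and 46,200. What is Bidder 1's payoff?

Highest competing bid: 46,200.
Bidder 1's bid 28,400 is not the highest, so Bidder 1 loses, pays nothing, and earns zero payoff.

Payoff = 0.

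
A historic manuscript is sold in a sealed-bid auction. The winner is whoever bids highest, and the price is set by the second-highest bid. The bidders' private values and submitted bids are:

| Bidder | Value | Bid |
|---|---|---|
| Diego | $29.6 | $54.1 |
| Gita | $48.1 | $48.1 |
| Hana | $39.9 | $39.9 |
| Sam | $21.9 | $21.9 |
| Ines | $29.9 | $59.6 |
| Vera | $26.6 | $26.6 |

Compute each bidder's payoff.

Diego $0.0, Gita $0.0, Hana $0.0, Sam $0.0, Ines -$24.2, Vera $0.0.

Sorted high to low: Ines $59.6; Diego $54.1; Gita $48.1; Hana $39.9; Vera $26.6; Sam $21.9.
Ines has the top bid and wins; the price is the second-highest bid, $54.1.
Ines's payoff = $29.9 − $54.1 = -$24.2. All other bidders lose, so their payoff is 0.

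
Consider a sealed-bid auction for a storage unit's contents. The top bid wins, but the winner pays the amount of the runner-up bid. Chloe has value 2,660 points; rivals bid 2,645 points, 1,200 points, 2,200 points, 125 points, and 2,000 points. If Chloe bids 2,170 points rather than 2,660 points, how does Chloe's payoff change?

Payoff change: -15 points.

The highest competing bid is 2,645 points.
Bidding truthfully at 2,660 points: Chloe has the top bid, wins, and pays the second-highest bid 2,645 points. Payoff = 2,660 points − 2,645 points = 15 points.
Bidding 2,170 points: the top bid is 2,645 points (a rival), so Chloe loses. Payoff = 0 points.
Change = 0 points − 15 points = -15 points.
Deviating from a truthful bid can only lose payoff in a second-price auction — never gain.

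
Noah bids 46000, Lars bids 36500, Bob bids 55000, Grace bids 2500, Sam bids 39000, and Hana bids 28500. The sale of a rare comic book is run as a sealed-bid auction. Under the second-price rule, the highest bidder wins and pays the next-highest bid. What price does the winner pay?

Ranking the bids: Bob 55000, then Noah 46000, then Sam 39000, then Lars 36500, then Hana 28500, then Grace 2500.
Bob has the highest bid, so Bob wins.
The second-highest bid is 46000, so that is what Bob pays.

Price paid: 46000.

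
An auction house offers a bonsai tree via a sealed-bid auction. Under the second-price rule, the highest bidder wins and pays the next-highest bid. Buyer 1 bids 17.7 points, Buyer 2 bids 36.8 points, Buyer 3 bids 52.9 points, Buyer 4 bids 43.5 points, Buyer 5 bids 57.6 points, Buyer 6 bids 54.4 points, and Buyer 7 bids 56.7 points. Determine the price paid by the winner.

Sorted high to low: Buyer 5 57.6 points; Buyer 7 56.7 points; Buyer 6 54.4 points; Buyer 3 52.9 points; Buyer 4 43.5 points; Buyer 2 36.8 points; Buyer 1 17.7 points.
Buyer 5 has the highest bid, so Buyer 5 wins.
The second-highest bid is 56.7 points, so that is what Buyer 5 pays.

The winner pays 56.7 points.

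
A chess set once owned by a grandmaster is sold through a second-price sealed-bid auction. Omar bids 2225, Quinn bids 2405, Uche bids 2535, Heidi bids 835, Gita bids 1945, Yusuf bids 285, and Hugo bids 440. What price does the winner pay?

Sorted high to low: Uche 2535 > Quinn 2405 > Omar 2225 > Gita 1945 > Heidi 835 > Hugo 440 > Yusuf 285.
Uche has the highest bid, so Uche wins.
The second-highest bid is 2405, so that is what Uche pays.

2405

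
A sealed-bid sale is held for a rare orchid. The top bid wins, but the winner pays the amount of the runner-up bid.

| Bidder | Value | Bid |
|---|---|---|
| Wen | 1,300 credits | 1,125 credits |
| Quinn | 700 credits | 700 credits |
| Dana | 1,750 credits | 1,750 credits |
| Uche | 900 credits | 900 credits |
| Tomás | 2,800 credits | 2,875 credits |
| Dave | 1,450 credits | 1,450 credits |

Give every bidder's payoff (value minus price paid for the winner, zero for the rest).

Ordered from highest: Tomás 2,875 credits; Dana 1,750 credits; Dave 1,450 credits; Wen 1,125 credits; Uche 900 credits; Quinn 700 credits.
Tomás has the top bid and wins; the price is the second-highest bid, 1,750 credits.
Tomás's payoff = 2,800 credits − 1,750 credits = 1,050 credits. All other bidders lose, so their payoff is 0.

Payoffs: Wen 0 credits, Quinn 0 credits, Dana 0 credits, Uche 0 credits, Tomás 1,050 credits, Dave 0 credits.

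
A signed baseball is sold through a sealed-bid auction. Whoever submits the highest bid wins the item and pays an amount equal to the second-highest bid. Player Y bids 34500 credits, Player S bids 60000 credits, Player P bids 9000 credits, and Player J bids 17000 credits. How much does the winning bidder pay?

Sorted high to low: Player S 60000 credits; Player Y 34500 credits; Player J 17000 credits; Player P 9000 credits.
Player S has the highest bid, so Player S wins.
The second-highest bid is 34500 credits, so that is what Player S pays.

34500 credits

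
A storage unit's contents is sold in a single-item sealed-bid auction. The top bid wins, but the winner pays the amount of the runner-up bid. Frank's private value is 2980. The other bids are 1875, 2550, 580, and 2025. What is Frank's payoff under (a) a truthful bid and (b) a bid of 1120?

Truthful: 430; alternative: 0.

The highest competing bid is 2550.
Bidding truthfully at 2980: Frank has the top bid, wins, and pays the second-highest bid 2550. Payoff = 2980 − 2550 = 430.
Bidding 1120: the top bid is 2550 (a rival), so Frank loses. Payoff = 0.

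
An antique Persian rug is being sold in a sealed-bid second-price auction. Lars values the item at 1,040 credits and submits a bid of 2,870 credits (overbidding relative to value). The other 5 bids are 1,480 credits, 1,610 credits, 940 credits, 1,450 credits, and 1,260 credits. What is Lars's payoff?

Highest competing bid: 1,610 credits.
Lars's bid 2,870 credits is the highest overall, so Lars wins and pays the second-highest bid, 1,610 credits.
Payoff = value − price = 1,040 credits − 1,610 credits = -570 credits.
Overbidding won the item at a price above value — truthful bidding would have avoided this loss.

-570 credits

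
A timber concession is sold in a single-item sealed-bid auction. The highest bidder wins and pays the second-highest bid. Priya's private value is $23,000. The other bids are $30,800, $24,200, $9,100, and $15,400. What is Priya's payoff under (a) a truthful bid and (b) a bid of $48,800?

(a) $0  (b) -$7,800

The highest competing bid is $30,800.
Bidding truthfully at $23,000: the top bid is $30,800 (a rival), so Priya loses. Payoff = $0.
Bidding $48,800: Priya has the top bid, wins, and pays the second-highest bid $30,800. Payoff = $23,000 − $30,800 = -$7,800.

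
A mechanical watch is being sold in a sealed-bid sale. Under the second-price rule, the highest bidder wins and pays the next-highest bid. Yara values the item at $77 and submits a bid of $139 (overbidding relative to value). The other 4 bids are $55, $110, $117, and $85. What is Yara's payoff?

-$40

Highest competing bid: $117.
Yara's bid $139 is the highest overall, so Yara wins and pays the second-highest bid, $117.
Payoff = value − price = $77 − $117 = -$40.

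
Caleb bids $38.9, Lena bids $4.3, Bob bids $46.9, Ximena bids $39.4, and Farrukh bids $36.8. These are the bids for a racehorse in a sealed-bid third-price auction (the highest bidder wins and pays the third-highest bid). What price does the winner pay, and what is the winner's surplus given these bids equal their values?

Sorted high to low: Bob $46.9 > Ximena $39.4 > Caleb $38.9 > Farrukh $36.8 > Lena $4.3.
Bob is the highest bidder, so Bob wins.
Under the third-price rule, the price is the third-highest bid: $38.9.
Surplus = $46.9 − $38.9 = $8.0.

Price $38.9; surplus $8.0.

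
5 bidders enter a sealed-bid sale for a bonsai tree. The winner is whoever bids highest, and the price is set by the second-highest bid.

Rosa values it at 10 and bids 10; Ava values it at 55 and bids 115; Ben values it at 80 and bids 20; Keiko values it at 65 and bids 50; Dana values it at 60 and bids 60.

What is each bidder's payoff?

Rosa 0, Ava -5, Ben 0, Keiko 0, Dana 0.

Sorted high to low: Ava 115; Dana 60; Keiko 50; Ben 20; Rosa 10.
Ava has the top bid and wins; the price is the second-highest bid, 60.
Ava's payoff = 55 − 60 = -5. All other bidders lose, so their payoff is 0.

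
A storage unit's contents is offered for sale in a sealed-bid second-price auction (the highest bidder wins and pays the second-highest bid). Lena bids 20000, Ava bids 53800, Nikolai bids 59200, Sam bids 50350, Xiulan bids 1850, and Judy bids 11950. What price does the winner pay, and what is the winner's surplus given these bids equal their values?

The winner pays 53800 for a surplus of 5400.

Ordered from highest: Nikolai 59200; Ava 53800; Sam 50350; Lena 20000; Judy 11950; Xiulan 1850.
Nikolai is the highest bidder, so Nikolai wins.
Under the second-price rule, the price is the second-highest bid: 53800.
Surplus = 59200 − 53800 = 5400.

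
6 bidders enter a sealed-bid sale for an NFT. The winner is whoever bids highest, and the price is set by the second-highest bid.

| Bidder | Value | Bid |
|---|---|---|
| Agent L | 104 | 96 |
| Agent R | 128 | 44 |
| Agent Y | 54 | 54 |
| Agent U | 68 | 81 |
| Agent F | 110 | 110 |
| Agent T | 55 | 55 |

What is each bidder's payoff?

Sorted high to low: Agent F 110 > Agent L 96 > Agent U 81 > Agent T 55 > Agent Y 54 > Agent R 44.
Agent F has the top bid and wins; the price is the second-highest bid, 96.
Agent F's payoff = 110 − 96 = 14. All other bidders lose, so their payoff is 0.

Payoffs: Agent L 0, Agent R 0, Agent Y 0, Agent U 0, Agent F 14, Agent T 0.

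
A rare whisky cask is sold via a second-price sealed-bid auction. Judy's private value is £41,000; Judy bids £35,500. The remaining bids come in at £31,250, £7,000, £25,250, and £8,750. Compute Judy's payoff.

£9,750

Highest competing bid: £31,250.
Judy's bid £35,500 is the highest overall, so Judy wins and pays the second-highest bid, £31,250.
Payoff = value − price = £41,000 − £31,250 = £9,750.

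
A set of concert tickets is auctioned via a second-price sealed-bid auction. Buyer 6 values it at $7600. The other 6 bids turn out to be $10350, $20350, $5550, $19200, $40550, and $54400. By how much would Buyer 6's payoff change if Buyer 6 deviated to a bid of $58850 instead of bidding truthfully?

The highest competing bid is $54400.
Bidding truthfully at $7600: the top bid is $54400 (a rival), so Buyer 6 loses. Payoff = $0.
Bidding $58850: Buyer 6 has the top bid, wins, and pays the second-highest bid $54400. Payoff = $7600 − $54400 = -$46800.
Change = -$46800 − $0 = -$46800.

-$46800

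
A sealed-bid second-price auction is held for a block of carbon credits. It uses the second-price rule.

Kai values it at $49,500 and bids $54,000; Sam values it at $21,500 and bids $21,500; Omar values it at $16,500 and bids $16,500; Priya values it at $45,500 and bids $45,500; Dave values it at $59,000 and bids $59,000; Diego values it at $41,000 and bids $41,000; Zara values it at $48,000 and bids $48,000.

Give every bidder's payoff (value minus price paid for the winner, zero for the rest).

Ranking the bids: Dave $59,000 > Kai $54,000 > Zara $48,000 > Priya $45,500 > Diego $41,000 > Sam $21,500 > Omar $16,500.
Dave has the top bid and wins; the price is the second-highest bid, $54,000.
Dave's payoff = $59,000 − $54,000 = $5,000. All other bidders lose, so their payoff is 0.

Payoffs: Kai $0, Sam $0, Omar $0, Priya $0, Dave $5,000, Diego $0, Zara $0.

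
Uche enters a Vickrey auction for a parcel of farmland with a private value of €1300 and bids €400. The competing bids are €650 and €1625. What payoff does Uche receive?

Highest competing bid: €1625.
Uche's bid €400 is not the highest, so Uche loses, pays nothing, and earns zero payoff.

Uche's payoff: €0.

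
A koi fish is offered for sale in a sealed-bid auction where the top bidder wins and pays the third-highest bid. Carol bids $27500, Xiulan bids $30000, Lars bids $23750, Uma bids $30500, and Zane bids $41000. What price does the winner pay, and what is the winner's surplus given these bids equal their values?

Bids in descending order: Zane $41000 > Uma $30500 > Xiulan $30000 > Carol $27500 > Lars $23750.
Zane is the highest bidder, so Zane wins.
Under the third-price rule, the price is the third-highest bid: $30000.
Surplus = $41000 − $30000 = $11000.

The winner pays $30000 for a surplus of $11000.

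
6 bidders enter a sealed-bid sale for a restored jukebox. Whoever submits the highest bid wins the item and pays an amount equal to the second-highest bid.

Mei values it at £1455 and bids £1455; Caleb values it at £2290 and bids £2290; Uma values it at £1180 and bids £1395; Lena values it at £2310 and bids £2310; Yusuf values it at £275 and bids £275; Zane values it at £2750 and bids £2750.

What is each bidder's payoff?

Mei £0, Caleb £0, Uma £0, Lena £0, Yusuf £0, Zane £440.

Ranking the bids: Zane £2750 > Lena £2310 > Caleb £2290 > Mei £1455 > Uma £1395 > Yusuf £275.
Zane has the top bid and wins; the price is the second-highest bid, £2310.
Zane's payoff = £2750 − £2310 = £440. All other bidders lose, so their payoff is 0.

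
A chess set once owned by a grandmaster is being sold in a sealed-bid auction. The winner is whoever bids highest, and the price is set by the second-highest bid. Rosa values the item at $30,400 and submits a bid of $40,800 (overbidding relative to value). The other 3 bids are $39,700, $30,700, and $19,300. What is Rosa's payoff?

Highest competing bid: $39,700.
Rosa's bid $40,800 is the highest overall, so Rosa wins and pays the second-highest bid, $39,700.
Payoff = value − price = $30,400 − $39,700 = -$9,300.

Payoff = -$9,300.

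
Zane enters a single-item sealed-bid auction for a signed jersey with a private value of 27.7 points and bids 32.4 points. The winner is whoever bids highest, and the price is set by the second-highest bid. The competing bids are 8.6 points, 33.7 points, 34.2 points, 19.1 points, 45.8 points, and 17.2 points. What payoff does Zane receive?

Highest competing bid: 45.8 points.
Zane's bid 32.4 points is not the highest, so Zane loses, pays nothing, and earns zero payoff.

Zane's payoff: 0.0 points.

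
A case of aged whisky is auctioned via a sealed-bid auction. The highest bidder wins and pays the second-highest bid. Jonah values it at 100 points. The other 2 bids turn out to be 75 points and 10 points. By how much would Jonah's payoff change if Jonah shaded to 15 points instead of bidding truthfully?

Change in payoff: -25 points.

The highest competing bid is 75 points.
Bidding truthfully at 100 points: Jonah has the top bid, wins, and pays the second-highest bid 75 points. Payoff = 100 points − 75 points = 25 points.
Bidding 15 points: the top bid is 75 points (a rival), so Jonah loses. Payoff = 0 points.
Change = 0 points − 25 points = -25 points.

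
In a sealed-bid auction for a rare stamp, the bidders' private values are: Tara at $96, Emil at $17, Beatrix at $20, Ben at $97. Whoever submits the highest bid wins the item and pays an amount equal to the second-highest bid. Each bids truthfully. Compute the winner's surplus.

Winner's surplus: $1.

Ranking the bids: Ben $97, then Tara $96, then Beatrix $20, then Emil $17.
Ben wins with the top bid and pays the second-highest, $96.
Surplus = $97 − $96 = $1.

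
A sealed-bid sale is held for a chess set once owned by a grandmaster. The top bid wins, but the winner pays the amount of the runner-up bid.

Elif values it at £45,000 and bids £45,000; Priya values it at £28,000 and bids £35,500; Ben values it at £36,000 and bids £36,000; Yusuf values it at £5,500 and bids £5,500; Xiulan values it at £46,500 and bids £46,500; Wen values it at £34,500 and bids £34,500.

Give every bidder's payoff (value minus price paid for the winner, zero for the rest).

Payoffs: Elif £0, Priya £0, Ben £0, Yusuf £0, Xiulan £1,500, Wen £0.

Ranking the bids: Xiulan £46,500 > Elif £45,000 > Ben £36,000 > Priya £35,500 > Wen £34,500 > Yusuf £5,500.
Xiulan has the top bid and wins; the price is the second-highest bid, £45,000.
Xiulan's payoff = £46,500 − £45,000 = £1,500. All other bidders lose, so their payoff is 0.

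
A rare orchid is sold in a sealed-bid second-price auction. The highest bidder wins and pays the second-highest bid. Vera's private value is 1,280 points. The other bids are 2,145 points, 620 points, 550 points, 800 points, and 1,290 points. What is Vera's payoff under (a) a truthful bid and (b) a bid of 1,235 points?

(a) 0 points  (b) 0 points

The highest competing bid is 2,145 points.
Bidding truthfully at 1,280 points: the top bid is 2,145 points (a rival), so Vera loses. Payoff = 0 points.
Bidding 1,235 points: the top bid is 2,145 points (a rival), so Vera loses. Payoff = 0 points.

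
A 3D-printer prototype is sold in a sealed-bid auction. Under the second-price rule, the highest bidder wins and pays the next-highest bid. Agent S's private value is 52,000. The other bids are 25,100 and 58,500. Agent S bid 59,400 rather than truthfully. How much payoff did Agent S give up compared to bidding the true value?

Regret: 6,500.

The highest competing bid is 58,500.
Bidding truthfully at 52,000: the top bid is 58,500 (a rival), so Agent S loses. Payoff = 0.
Bidding 59,400: Agent S has the top bid, wins, and pays the second-highest bid 58,500. Payoff = 52,000 − 58,500 = -6,500.
Regret = truthful payoff − actual payoff = 0 − -6,500 = 6,500.
This is the dominant-strategy logic: truthful bidding weakly beats any alternative.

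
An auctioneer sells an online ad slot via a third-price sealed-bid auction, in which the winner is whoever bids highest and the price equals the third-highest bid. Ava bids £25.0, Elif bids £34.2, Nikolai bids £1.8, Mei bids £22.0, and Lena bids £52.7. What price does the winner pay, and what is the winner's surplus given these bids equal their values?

Ordered from highest: Lena £52.7 > Elif £34.2 > Ava £25.0 > Mei £22.0 > Nikolai £1.8.
Lena is the highest bidder, so Lena wins.
Under the third-price rule, the price is the third-highest bid: £25.0.
Surplus = £52.7 − £25.0 = £27.7.

Price £25.0; surplus £27.7.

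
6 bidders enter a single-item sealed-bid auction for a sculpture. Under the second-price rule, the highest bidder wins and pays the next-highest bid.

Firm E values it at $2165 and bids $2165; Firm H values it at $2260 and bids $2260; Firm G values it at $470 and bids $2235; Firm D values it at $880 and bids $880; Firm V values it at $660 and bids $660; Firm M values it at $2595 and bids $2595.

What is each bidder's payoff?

Firm E $0, Firm H $0, Firm G $0, Firm D $0, Firm V $0, Firm M $335.

Bids in descending order: Firm M $2595, then Firm H $2260, then Firm G $2235, then Firm E $2165, then Firm D $880, then Firm V $660.
Firm M has the top bid and wins; the price is the second-highest bid, $2260.
Firm M's payoff = $2595 − $2260 = $335. All other bidders lose, so their payoff is 0.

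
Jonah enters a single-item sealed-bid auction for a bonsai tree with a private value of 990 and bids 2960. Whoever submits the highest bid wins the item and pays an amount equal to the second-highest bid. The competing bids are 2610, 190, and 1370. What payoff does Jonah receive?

-1620

Highest competing bid: 2610.
Jonah's bid 2960 is the highest overall, so Jonah wins and pays the second-highest bid, 2610.
Payoff = value − price = 990 − 2610 = -1620.
Overbidding won the item at a price above value — truthful bidding would have avoided this loss.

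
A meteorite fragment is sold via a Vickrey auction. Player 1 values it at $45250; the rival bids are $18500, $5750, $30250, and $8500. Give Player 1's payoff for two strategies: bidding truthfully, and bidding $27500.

The highest competing bid is $30250.
Bidding truthfully at $45250: Player 1 has the top bid, wins, and pays the second-highest bid $30250. Payoff = $45250 − $30250 = $15000.
Bidding $27500: the top bid is $30250 (a rival), so Player 1 loses. Payoff = $0.

Truthful: $15000; alternative: $0.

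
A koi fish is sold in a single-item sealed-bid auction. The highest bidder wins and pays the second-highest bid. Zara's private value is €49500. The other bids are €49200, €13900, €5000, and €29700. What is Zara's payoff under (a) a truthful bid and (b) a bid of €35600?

The highest competing bid is €49200.
Bidding truthfully at €49500: Zara has the top bid, wins, and pays the second-highest bid €49200. Payoff = €49500 − €49200 = €300.
Bidding €35600: the top bid is €49200 (a rival), so Zara loses. Payoff = €0.

(a) €300  (b) €0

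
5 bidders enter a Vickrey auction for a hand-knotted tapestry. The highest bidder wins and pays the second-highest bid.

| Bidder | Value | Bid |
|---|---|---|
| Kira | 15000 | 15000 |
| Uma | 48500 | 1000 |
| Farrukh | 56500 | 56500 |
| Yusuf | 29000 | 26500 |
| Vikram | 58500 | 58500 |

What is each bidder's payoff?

Ranking the bids: Vikram 58500; Farrukh 56500; Yusuf 26500; Kira 15000; Uma 1000.
Vikram has the top bid and wins; the price is the second-highest bid, 56500.
Vikram's payoff = 58500 − 56500 = 2000. All other bidders lose, so their payoff is 0.

Kira 0, Uma 0, Farrukh 0, Yusuf 0, Vikram 2000.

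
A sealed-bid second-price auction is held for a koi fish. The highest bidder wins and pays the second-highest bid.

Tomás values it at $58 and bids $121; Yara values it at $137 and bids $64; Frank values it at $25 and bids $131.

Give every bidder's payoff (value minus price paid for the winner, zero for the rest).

Sorted high to low: Frank $131, then Tomás $121, then Yara $64.
Frank has the top bid and wins; the price is the second-highest bid, $121.
Frank's payoff = $25 − $121 = -$96. All other bidders lose, so their payoff is 0.

Tomás $0, Yara $0, Frank -$96.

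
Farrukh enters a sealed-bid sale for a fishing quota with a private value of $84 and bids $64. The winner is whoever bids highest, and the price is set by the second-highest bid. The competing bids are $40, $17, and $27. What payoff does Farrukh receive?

Farrukh's payoff: $44.

Highest competing bid: $40.
Farrukh's bid $64 is the highest overall, so Farrukh wins and pays the second-highest bid, $40.
Payoff = value − price = $84 − $40 = $44.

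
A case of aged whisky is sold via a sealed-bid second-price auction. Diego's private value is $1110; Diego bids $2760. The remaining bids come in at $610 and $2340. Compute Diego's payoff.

Highest competing bid: $2340.
Diego's bid $2760 is the highest overall, so Diego wins and pays the second-highest bid, $2340.
Payoff = value − price = $1110 − $2340 = -$1230.

Payoff = -$1230.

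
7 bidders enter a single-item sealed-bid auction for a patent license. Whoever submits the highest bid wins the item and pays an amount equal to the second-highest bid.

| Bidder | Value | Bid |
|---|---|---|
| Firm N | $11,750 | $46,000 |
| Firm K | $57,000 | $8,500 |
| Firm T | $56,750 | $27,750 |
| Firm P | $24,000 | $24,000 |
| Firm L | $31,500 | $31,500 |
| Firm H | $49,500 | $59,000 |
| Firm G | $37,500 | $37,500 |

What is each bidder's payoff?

Firm N $0, Firm K $0, Firm T $0, Firm P $0, Firm L $0, Firm H $3,500, Firm G $0.

Bids in descending order: Firm H $59,000 > Firm N $46,000 > Firm G $37,500 > Firm L $31,500 > Firm T $27,750 > Firm P $24,000 > Firm K $8,500.
Firm H has the top bid and wins; the price is the second-highest bid, $46,000.
Firm H's payoff = $49,500 − $46,000 = $3,500. All other bidders lose, so their payoff is 0.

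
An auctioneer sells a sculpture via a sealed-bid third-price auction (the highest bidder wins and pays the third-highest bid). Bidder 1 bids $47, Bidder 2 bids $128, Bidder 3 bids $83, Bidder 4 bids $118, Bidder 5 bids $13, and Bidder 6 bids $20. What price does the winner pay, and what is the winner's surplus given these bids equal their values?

Price $83; surplus $45.

Bids in descending order: Bidder 2 $128 > Bidder 4 $118 > Bidder 3 $83 > Bidder 1 $47 > Bidder 6 $20 > Bidder 5 $13.
Bidder 2 is the highest bidder, so Bidder 2 wins.
Under the third-price rule, the price is the third-highest bid: $83.
Surplus = $128 − $83 = $45.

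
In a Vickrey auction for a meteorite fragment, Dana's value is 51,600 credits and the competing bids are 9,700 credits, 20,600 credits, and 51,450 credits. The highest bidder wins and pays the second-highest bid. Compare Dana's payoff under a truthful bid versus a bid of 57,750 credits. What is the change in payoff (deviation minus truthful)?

Change in payoff: 0 credits.

The highest competing bid is 51,450 credits.
Bidding truthfully at 51,600 credits: Dana has the top bid, wins, and pays the second-highest bid 51,450 credits. Payoff = 51,600 credits − 51,450 credits = 150 credits.
Bidding 57,750 credits: Dana has the top bid, wins, and pays the second-highest bid 51,450 credits. Payoff = 51,600 credits − 51,450 credits = 150 credits.
Change = 150 credits − 150 credits = 0 credits.
The bid only affects whether you win, not the price — here both bids land on the same side of the top rival bid, so the deviation is payoff-neutral.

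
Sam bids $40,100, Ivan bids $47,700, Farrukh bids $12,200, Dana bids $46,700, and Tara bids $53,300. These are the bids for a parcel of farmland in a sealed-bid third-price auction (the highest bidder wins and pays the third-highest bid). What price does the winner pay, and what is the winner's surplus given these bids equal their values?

The winner pays $46,700 for a surplus of $6,600.

Ranking the bids: Tara $53,300 > Ivan $47,700 > Dana $46,700 > Sam $40,100 > Farrukh $12,200.
Tara is the highest bidder, so Tara wins.
Under the third-price rule, the price is the third-highest bid: $46,700.
Surplus = $53,300 − $46,700 = $6,600.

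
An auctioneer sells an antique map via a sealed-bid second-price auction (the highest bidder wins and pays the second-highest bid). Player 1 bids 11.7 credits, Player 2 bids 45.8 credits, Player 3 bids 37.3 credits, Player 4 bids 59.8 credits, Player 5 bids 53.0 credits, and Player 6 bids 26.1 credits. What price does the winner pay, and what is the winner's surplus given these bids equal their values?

The winner pays 53.0 credits for a surplus of 6.8 credits.

Bids in descending order: Player 4 59.8 credits > Player 5 53.0 credits > Player 2 45.8 credits > Player 3 37.3 credits > Player 6 26.1 credits > Player 1 11.7 credits.
Player 4 is the highest bidder, so Player 4 wins.
Under the second-price rule, the price is the second-highest bid: 53.0 credits.
Surplus = 59.8 credits − 53.0 credits = 6.8 credits.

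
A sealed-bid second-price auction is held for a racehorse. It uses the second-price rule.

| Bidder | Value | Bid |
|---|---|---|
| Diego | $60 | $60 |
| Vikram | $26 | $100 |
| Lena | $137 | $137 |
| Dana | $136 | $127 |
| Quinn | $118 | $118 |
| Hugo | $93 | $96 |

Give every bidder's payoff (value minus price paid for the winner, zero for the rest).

Diego $0, Vikram $0, Lena $10, Dana $0, Quinn $0, Hugo $0.

Ranking the bids: Lena $137; Dana $127; Quinn $118; Vikram $100; Hugo $96; Diego $60.
Lena has the top bid and wins; the price is the second-highest bid, $127.
Lena's payoff = $137 − $127 = $10. All other bidders lose, so their payoff is 0.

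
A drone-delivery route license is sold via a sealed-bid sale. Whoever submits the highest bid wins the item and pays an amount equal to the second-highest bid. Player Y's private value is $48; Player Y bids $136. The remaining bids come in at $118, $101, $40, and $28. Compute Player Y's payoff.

Highest competing bid: $118.
Player Y's bid $136 is the highest overall, so Player Y wins and pays the second-highest bid, $118.
Payoff = value − price = $48 − $118 = -$70.
Overbidding won the item at a price above value — truthful bidding would have avoided this loss.

Player Y's payoff: -$70.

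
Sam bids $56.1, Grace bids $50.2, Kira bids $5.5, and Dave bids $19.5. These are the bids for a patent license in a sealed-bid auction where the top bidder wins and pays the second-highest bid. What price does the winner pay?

Bids in descending order: Sam $56.1; Grace $50.2; Dave $19.5; Kira $5.5.
Sam is the highest bidder, so Sam wins.
Under the second-price rule, the price is the second-highest bid: $50.2.

The winner pays $50.2.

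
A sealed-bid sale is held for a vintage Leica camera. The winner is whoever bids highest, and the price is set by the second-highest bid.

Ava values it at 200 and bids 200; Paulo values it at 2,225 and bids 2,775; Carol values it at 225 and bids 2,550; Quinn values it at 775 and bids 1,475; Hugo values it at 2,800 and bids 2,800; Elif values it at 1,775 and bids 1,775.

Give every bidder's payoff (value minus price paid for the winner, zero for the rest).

Ava 0, Paulo 0, Carol 0, Quinn 0, Hugo 25, Elif 0.

Ordered from highest: Hugo 2,800; Paulo 2,775; Carol 2,550; Elif 1,775; Quinn 1,475; Ava 200.
Hugo has the top bid and wins; the price is the second-highest bid, 2,775.
Hugo's payoff = 2,800 − 2,775 = 25. All other bidders lose, so their payoff is 0.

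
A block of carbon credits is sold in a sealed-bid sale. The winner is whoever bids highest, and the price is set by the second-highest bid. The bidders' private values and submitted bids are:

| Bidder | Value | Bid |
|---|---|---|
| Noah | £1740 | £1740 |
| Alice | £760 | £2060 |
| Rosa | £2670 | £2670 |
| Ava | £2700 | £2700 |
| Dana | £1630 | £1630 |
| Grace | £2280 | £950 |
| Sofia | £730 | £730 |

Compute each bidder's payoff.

Payoffs: Noah £0, Alice £0, Rosa £0, Ava £30, Dana £0, Grace £0, Sofia £0.

Sorted high to low: Ava £2700 > Rosa £2670 > Alice £2060 > Noah £1740 > Dana £1630 > Grace £950 > Sofia £730.
Ava has the top bid and wins; the price is the second-highest bid, £2670.
Ava's payoff = £2700 − £2670 = £30. All other bidders lose, so their payoff is 0.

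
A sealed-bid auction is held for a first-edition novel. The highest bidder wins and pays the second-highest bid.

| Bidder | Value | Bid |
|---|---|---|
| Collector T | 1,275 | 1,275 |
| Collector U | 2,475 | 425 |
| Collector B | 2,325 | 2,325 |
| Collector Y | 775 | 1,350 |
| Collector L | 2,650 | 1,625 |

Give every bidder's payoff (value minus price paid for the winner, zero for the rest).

Payoffs: Collector T 0, Collector U 0, Collector B 700, Collector Y 0, Collector L 0.

Ordered from highest: Collector B 2,325; Collector L 1,625; Collector Y 1,350; Collector T 1,275; Collector U 425.
Collector B has the top bid and wins; the price is the second-highest bid, 1,625.
Collector B's payoff = 2,325 − 1,625 = 700. All other bidders lose, so their payoff is 0.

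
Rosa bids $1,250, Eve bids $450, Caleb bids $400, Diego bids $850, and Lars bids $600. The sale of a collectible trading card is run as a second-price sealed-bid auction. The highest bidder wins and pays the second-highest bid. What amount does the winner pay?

$850

Bids in descending order: Rosa $1,250, then Diego $850, then Lars $600, then Eve $450, then Caleb $400.
Rosa has the highest bid, so Rosa wins.
The second-highest bid is $850, so that is what Rosa pays.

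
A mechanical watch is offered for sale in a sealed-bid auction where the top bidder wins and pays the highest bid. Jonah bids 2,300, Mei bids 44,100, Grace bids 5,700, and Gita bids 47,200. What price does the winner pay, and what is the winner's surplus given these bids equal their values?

The winner pays 47,200 for a surplus of 0.

Ranking the bids: Gita 47,200 > Mei 44,100 > Grace 5,700 > Jonah 2,300.
Gita is the highest bidder, so Gita wins.
Under the first-price rule, the price is the highest bid: 47,200.
Surplus = 47,200 − 47,200 = 0.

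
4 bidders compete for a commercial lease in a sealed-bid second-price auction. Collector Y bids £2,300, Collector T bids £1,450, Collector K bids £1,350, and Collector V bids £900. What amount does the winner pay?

£1,450

Ordered from highest: Collector Y £2,300 > Collector T £1,450 > Collector K £1,350 > Collector V £900.
Collector Y has the highest bid, so Collector Y wins.
The second-highest bid is £1,450, so that is what Collector Y pays.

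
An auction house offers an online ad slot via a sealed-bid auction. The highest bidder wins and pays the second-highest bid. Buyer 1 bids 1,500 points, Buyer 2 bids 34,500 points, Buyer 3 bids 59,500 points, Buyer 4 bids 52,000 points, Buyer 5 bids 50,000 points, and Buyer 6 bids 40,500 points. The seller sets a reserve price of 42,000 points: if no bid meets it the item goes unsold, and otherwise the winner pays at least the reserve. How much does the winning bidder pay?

Price paid: 52,000 points.

Bids in descending order: Buyer 3 59,500 points; Buyer 4 52,000 points; Buyer 5 50,000 points; Buyer 6 40,500 points; Buyer 2 34,500 points; Buyer 1 1,500 points.
Buyer 3 has the highest bid, so Buyer 3 wins.
The second-highest bid is 52,000 points, which exceeds the reserve, so that sets the price.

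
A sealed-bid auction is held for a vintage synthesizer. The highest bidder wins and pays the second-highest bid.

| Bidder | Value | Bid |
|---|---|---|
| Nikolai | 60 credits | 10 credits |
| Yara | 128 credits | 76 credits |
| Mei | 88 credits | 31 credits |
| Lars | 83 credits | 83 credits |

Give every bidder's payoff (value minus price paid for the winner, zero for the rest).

Ordered from highest: Lars 83 credits > Yara 76 credits > Mei 31 credits > Nikolai 10 credits.
Lars has the top bid and wins; the price is the second-highest bid, 76 credits.
Lars's payoff = 83 credits − 76 credits = 7 credits. All other bidders lose, so their payoff is 0.

Payoffs: Nikolai 0 credits, Yara 0 credits, Mei 0 credits, Lars 7 credits.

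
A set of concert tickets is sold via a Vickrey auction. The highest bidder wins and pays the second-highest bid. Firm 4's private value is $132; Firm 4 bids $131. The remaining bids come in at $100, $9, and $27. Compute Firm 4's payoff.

Payoff = $32.

Highest competing bid: $100.
Firm 4's bid $131 is the highest overall, so Firm 4 wins and pays the second-highest bid, $100.
Payoff = value − price = $132 − $100 = $32.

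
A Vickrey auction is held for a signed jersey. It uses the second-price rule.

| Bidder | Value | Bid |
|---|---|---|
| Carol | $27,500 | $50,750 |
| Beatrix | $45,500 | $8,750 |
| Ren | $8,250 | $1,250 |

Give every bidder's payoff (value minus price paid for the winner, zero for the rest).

Carol $18,750, Beatrix $0, Ren $0.

Sorted high to low: Carol $50,750 > Beatrix $8,750 > Ren $1,250.
Carol has the top bid and wins; the price is the second-highest bid, $8,750.
Carol's payoff = $27,500 − $8,750 = $18,750. All other bidders lose, so their payoff is 0.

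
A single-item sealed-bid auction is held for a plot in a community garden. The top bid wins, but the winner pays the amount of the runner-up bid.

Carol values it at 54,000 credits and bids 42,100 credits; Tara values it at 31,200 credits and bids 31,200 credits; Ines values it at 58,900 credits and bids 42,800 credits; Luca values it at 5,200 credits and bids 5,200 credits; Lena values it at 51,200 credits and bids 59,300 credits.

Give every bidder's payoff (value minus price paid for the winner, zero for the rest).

Ordered from highest: Lena 59,300 credits, then Ines 42,800 credits, then Carol 42,100 credits, then Tara 31,200 credits, then Luca 5,200 credits.
Lena has the top bid and wins; the price is the second-highest bid, 42,800 credits.
Lena's payoff = 51,200 credits − 42,800 credits = 8,400 credits. All other bidders lose, so their payoff is 0.

Payoffs: Carol 0 credits, Tara 0 credits, Ines 0 credits, Luca 0 credits, Lena 8,400 credits.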